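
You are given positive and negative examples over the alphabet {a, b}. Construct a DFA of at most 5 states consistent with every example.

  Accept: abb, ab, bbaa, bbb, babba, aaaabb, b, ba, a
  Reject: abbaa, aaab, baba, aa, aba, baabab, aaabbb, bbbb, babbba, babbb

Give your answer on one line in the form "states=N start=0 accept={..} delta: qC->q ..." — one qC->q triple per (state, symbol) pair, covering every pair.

Grow the machine one transition at a time. Run the examples from 0; the earliest place one falls off (shortest prefix, ties alphabetical) gets sent to the lowest-numbered state that keeps every Accept/Reject pair distinguishable — a pair clashes when both reach the same state with identical unread suffix — and to a fresh state only if none does.
a: 0a undefined. 0a->0: no, ab/aaab meet in 0 with "b" left. Open state 1: 0a->1.
b: 0b undefined. 0b->0: no, bbaa/aa meet in 1 with "a" left. 0b->1: no, ba/aa meet in 1 with "a" left. Open state 2: 0b->2.
aa: 1a undefined. 1a->0: no, ab/aaab meet in 1 with "b" left. 1a->1: no, ab/aaab meet in 1 with "b" left. 1a->2: no, b/aa meet in 2. Open state 3: 1a->3.
ab: 1b undefined. 1b->0: no, a/aba meet in 1. 1b->1: ok.
ba: 2a undefined. 2a->0: no, bbb/babbb meet in 2 with "bb" left. 2a->1: no, abb/babbb meet in 1. 2a->2: ok.
bb: 2b undefined. 2b->0: no, abb/baba meet in 1. 2b->1: no, abb/bbbb meet in 1. 2b->2: no, bbaa/baba meet in 2. 2b->3: ok.
aaa: 3a undefined. 3a->0: no, bbb/aaabbb meet in 3 with "b" left. 3a->1: no, abb/abbaa meet in 1. 3a->2: no, bbaa/abbaa meet in 2. 3a->3: no, bbaa/abbaa meet in 3. Open state 4: 3a->4.
bbb: 3b undefined. 3b->0: no, b/bbbb meet in 2. 3b->1: no, abb/bbbb meet in 1. 3b->2: ok.
aaaa: 4a undefined. 4a->0: no, aaaabb/aa meet in 3. 4a->1: ok.
aaab: 4b undefined. 4b->0: ok.
All examples now run through 5 states with every (state, symbol) defined. Accept strings end in {1,2}, Reject strings end in {0,3,4}; accept={1,2}.

states=5 start=0 accept={1,2} delta: 0a->1 0b->2 1a->3 1b->1 2a->2 2b->3 3a->4 3b->2 4a->1 4b->0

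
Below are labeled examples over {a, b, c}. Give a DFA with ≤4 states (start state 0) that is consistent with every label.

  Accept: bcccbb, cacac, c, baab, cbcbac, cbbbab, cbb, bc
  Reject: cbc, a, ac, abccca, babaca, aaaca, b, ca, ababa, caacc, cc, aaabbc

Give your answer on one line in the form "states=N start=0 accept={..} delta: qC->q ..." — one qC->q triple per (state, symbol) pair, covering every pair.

states=4 start=0 accept={2} delta: 0a->1 0b->0 0c->2 1a->1 1b->2 1c->0 2a->3 2b->2 2c->3 3a->0 3b->2 3c->2

State merging on the prefix tree: take the shortest (then alphabetical) example prefix whose next move is undefined and point that move at state 0, else 1, else 2, ...; a target is out if some Accept/Reject pair would then sit in one state with the same input left (inseparable). If every existing state is out, open a new one.
a: 0a undefined. 0a->0: no, c/ac meet in 0 with "c" left. Open state 1: 0a->1.
b: 0b undefined. 0b->0: ok.
c: 0c undefined. 0c->0: no, bcccbb/cbc meet in 0. 0c->1: no, c/a meet in 1. Open state 2: 0c->2.
aa: 1a undefined. 1a->0: no, baab/b meet in 0. 1a->1: ok.
ab: 1b undefined. 1b->0: no, c/aaabbc meet in 2. 1b->1: no, baab/a meet in 1. 1b->2: ok.
ac: 1c undefined. 1c->0: ok.
ca: 2a undefined. 2a->0: no, cacac/caacc meet in 2. 2a->1: no, cacac/ac meet in 0. 2a->2: no, c/ca meet in 2. Open state 3: 2a->3.
cb: 2b undefined. 2b->0: no, c/cbc meet in 2. 2b->1: no, cbcbac/cbc meet in 0. 2b->2: ok.
cc: 2c undefined. 2c->0: no, cbcbac/cbc meet in 0. 2c->1: no, bcccbb/ac meet in 0. 2c->2: no, bcccbb/cbc meet in 2. 2c->3: ok.
caa: 3a undefined. 3a->0: ok.
cac: 3c undefined. 3c->0: no, bcccbb/ac meet in 0. 3c->1: no, cacac/ac meet in 0. 3c->2: ok.
abab: 3b undefined. 3b->0: no, cbcbac/ac meet in 0. 3b->1: no, cbcbac/ac meet in 0. 3b->2: ok.
All examples now run through 4 states with every (state, symbol) defined. Accept strings end in {2}, Reject strings end in {0,1,3}; accept={2}.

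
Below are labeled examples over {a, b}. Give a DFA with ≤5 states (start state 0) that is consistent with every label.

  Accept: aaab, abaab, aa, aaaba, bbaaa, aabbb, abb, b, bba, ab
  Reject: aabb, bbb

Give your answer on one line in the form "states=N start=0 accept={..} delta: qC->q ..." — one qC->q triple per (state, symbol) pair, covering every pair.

Grow the machine one transition at a time. Run the examples from 0; the earliest place one falls off (shortest prefix, ties alphabetical) gets sent to the lowest-numbered state that keeps every Accept/Reject pair distinguishable — a pair clashes when both reach the same state with identical unread suffix — and to a fresh state only if none does.
a: 0a undefined. 0a->0: no, aabbb/bbb meet in 0 with "bbb" left. Open state 1: 0a->1.
b: 0b undefined. 0b->0: no, b/bbb meet in 0. 0b->1: no, abb/bbb meet in 1 with "bb" left. Open state 2: 0b->2.
aa: 1a undefined. 1a->0: no, aabbb/bbb meet in 2 with "bb" left. 1a->1: no, abb/aabb meet in 1 with "bb" left. 1a->2: ok.
ab: 1b undefined. 1b->0: ok.
bb: 2b undefined. 2b->0: no, aa/aabb meet in 2. 2b->1: no, ab/aabb meet in 0. 2b->2: no, abaab/aabb meet in 2. Open state 3: 2b->3.
aaa: 2a undefined. 2a->0: ok.
bba: 3a undefined. 3a->0: ok.
bbb: 3b undefined. 3b->0: no, aaaba/aabb meet in 0. 3b->1: ok.
All examples now run through 4 states with every (state, symbol) defined. Accept strings end in {0,2,3}, Reject strings end in {1}; accept={0,2,3}.

states=4 start=0 accept={0,2,3} delta: 0a->1 0b->2 1a->2 1b->0 2a->0 2b->3 3a->0 3b->1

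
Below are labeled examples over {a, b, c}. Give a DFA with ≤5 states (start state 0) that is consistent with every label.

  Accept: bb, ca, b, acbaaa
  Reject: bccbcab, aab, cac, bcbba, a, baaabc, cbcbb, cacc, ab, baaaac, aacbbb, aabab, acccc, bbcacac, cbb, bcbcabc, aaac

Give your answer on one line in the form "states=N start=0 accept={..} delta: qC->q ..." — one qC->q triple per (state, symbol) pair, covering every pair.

Fold the examples into a partial DFA from state 0: repeatedly fix the first undefined (state, symbol) met by the shortest-then-alphabetical prefix, trying targets in increasing order and rejecting any under which an Accept and a Reject string meet in one state with the same remainder; add a state when all current targets are rejected. Accepting states are where Accept strings end.
a: 0a undefined. 0a->0: no, b/aab meet in 0 with "b" left. Open state 1: 0a->1.
b: 0b undefined. 0b->0: ok.
c: 0c undefined. 0c->0: no, bb/cbcbb meet in 0. 0c->1: ok.
aa: 1a undefined. 1a->0: no, bb/aab meet in 0. 1a->1: no, ca/a meet in 1. Open state 2: 1a->2.
ab: 1b undefined. 1b->0: no, bb/cbcbb meet in 0. 1b->1: no, ca/bcbba meet in 2. 1b->2: no, ca/ab meet in 2. Open state 3: 1b->3.
ac: 1c undefined. 1c->0: ok.
aaa: 2a undefined. 2a->0: no, bb/baaaac meet in 0. 2a->1: no, bb/aaac meet in 0. 2a->2: ok.
aab: 2b undefined. 2b->0: no, bb/bccbcab meet in 0. 2b->1: no, bb/baaabc meet in 0. 2b->2: no, ca/bccbcab meet in 2. 2b->3: ok.
aac: 2c undefined. 2c->0: no, bb/cac meet in 0. 2c->1: no, bb/cacc meet in 0. 2c->2: no, ca/cac meet in 2. 2c->3: ok.
cbb: 3b undefined. 3b->0: no, bb/aacbbb meet in 0. 3b->1: no, ca/bcbba meet in 2. 3b->2: no, ca/bcbba meet in 2. 3b->3: ok.
cbc: 3c undefined. 3c->0: no, bb/baaabc meet in 0. 3c->1: ok.
aaba: 3a undefined. 3a->0: no, bb/bcbba meet in 0. 3a->1: no, bb/bbcacac meet in 0. 3a->2: no, ca/bcbba meet in 2. 3a->3: ok.
All examples now run through 4 states with every (state, symbol) defined. Accept strings end in {0,2}, Reject strings end in {1,3}; accept={0,2}.

states=4 start=0 accept={0,2} delta: 0a->1 0b->0 0c->1 1a->2 1b->3 1c->0 2a->2 2b->3 2c->3 3a->3 3b->3 3c->1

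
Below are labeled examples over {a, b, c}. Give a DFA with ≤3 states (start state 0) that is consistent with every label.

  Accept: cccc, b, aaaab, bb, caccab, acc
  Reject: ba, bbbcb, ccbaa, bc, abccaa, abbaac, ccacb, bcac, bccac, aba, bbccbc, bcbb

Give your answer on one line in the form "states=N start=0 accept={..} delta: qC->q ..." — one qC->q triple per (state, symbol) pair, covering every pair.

Grow the machine one transition at a time. Run the examples from 0; the earliest place one falls off (shortest prefix, ties alphabetical) gets sent to the lowest-numbered state that keeps every Accept/Reject pair distinguishable — a pair clashes when both reach the same state with identical unread suffix — and to a fresh state only if none does.
a: 0a undefined. 0a->0: ok.
b: 0b undefined. 0b->0: no, b/ba meet in 0. Open state 1: 0b->1.
c: 0c undefined. 0c->0: no, b/ccacb meet in 1. 0c->1: no, acc/bc meet in 1 with "c" left. Open state 2: 0c->2.
ba: 1a undefined. 1a->0: ok.
bb: 1b undefined. 1b->0: no, bb/ba meet in 0. 1b->1: ok.
bc: 1c undefined. 1c->0: no, b/bbbcb meet in 1. 1c->1: no, b/bbbcb meet in 1. 1c->2: ok.
ca: 2a undefined. 2a->0: ok.
cc: 2c undefined. 2c->0: no, cccc/ba meet in 0. 2c->1: ok.
bcb: 2b undefined. 2b->0: no, cccc/bcbb meet in 1. 2b->1: no, cccc/bbbcb meet in 1. 2b->2: ok.
All examples now run through 3 states with every (state, symbol) defined. Accept strings end in {1}, Reject strings end in {0,2}; accept={1}.

states=3 start=0 accept={1} delta: 0a->0 0b->1 0c->2 1a->0 1b->1 1c->2 2a->0 2b->2 2c->1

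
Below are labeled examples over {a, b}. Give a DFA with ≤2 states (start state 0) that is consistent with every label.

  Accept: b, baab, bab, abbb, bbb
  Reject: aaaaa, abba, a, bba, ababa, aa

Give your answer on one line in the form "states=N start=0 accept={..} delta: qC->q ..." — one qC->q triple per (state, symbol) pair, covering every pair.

Grow the machine one transition at a time. Run the examples from 0; the earliest place one falls off (shortest prefix, ties alphabetical) gets sent to the lowest-numbered state that keeps every Accept/Reject pair distinguishable — a pair clashes when both reach the same state with identical unread suffix — and to a fresh state only if none does.
a: 0a undefined. 0a->0: ok.
b: 0b undefined. 0b->0: no, b/aaaaa meet in 0. Open state 1: 0b->1.
ba: 1a undefined. 1a->0: ok.
bb: 1b undefined. 1b->0: ok.
All examples now run through 2 states with every (state, symbol) defined. Accept strings end in {1}, Reject strings end in {0}; accept={1}.

states=2 start=0 accept={1} delta: 0a->0 0b->1 1a->0 1b->0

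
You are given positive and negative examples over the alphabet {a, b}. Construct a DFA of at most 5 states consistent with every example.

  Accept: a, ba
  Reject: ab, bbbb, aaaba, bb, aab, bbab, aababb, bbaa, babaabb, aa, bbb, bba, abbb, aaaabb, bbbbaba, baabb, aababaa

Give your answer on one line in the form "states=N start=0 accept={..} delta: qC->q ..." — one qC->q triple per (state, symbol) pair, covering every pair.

states=4 start=0 accept={1} delta: 0a->1 0b->2 1a->0 1b->3 2a->1 2b->3 3a->3 3b->0

State merging on the prefix tree: take the shortest (then alphabetical) example prefix whose next move is undefined and point that move at state 0, else 1, else 2, ...; a target is out if some Accept/Reject pair would then sit in one state with the same input left (inseparable). If every existing state is out, open a new one.
a: 0a undefined. 0a->0: no, a/aa meet in 0. Open state 1: 0a->1.
b: 0b undefined. 0b->0: no, a/bba meet in 1. 0b->1: no, ba/aa meet in 1 with "a" left. Open state 2: 0b->2.
aa: 1a undefined. 1a->0: ok.
ab: 1b undefined. 1b->0: no, a/aaaba meet in 1. 1b->1: no, a/ab meet in 1. 1b->2: no, ba/aaaba meet in 2 with "a" left. Open state 3: 1b->3.
ba: 2a undefined. 2a->0: no, a/aababaa meet in 1. 2a->1: ok.
bb: 2b undefined. 2b->0: no, a/bba meet in 1. 2b->1: no, a/bb meet in 1. 2b->2: no, a/bba meet in 1. 2b->3: ok.
abb: 3b undefined. 3b->0: ok.
bba: 3a undefined. 3a->0: no, a/bbaa meet in 1. 3a->1: no, a/aaaba meet in 1. 3a->2: no, a/bbaa meet in 1. 3a->3: ok.
All examples now run through 4 states with every (state, symbol) defined. Accept strings end in {1}, Reject strings end in {0,2,3}; accept={1}.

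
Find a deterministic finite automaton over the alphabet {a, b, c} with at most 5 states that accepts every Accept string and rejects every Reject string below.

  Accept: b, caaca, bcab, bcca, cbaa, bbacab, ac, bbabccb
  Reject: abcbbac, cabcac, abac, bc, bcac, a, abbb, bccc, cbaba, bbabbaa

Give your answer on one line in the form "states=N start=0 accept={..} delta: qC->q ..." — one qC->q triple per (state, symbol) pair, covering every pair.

Grow the machine one transition at a time. Run the examples from 0; the earliest place one falls off (shortest prefix, ties alphabetical) gets sent to the lowest-numbered state that keeps every Accept/Reject pair distinguishable — a pair clashes when both reach the same state with identical unread suffix — and to a fresh state only if none does.
a: 0a undefined. 0a->0: ok.
b: 0b undefined. 0b->0: no, b/a meet in 0. Open state 1: 0b->1.
c: 0c undefined. 0c->0: no, caaca/a meet in 0. 0c->1: ok.
bb: 1b undefined. 1b->0: no, b/abbb meet in 1. 1b->1: no, b/abbb meet in 1. Open state 2: 1b->2.
bc: 1c undefined. 1c->0: no, b/bcac meet in 1. 1c->1: no, b/bc meet in 1. 1c->2: ok.
ca: 1a undefined. 1a->0: no, b/abac meet in 1. 1a->1: ok.
bba: 2a undefined. 2a->0: no, b/bcac meet in 1. 2a->1: no, b/cbaba meet in 1. 2a->2: no, caaca/abac meet in 2. Open state 3: 2a->3.
bcc: 2c undefined. 2c->0: no, b/cabcac meet in 1. 2c->1: ok.
abbb: 2b undefined. 2b->0: ok.
bbab: 3b undefined. 3b->0: no, b/bbabbaa meet in 1. 3b->1: no, b/cbaba meet in 1. 3b->2: no, caaca/cbaba meet in 3. 3b->3: no, cbaa/cbaba meet in 3 with "a" left. Open state 4: 3b->4.
bbac: 3c undefined. 3c->0: ok.
cbaa: 3a undefined. 3a->0: no, cbaa/bcac meet in 0. 3a->1: ok.
bbabb: 4b undefined. 4b->0: ok.
bbabc: 4c undefined. 4c->0: no, bbabccb/abcbbac meet in 2. 4c->1: no, bbabccb/bcac meet in 0. 4c->2: no, bbabccb/abcbbac meet in 2. 4c->3: ok.
cbaba: 4a undefined. 4a->0: ok.
All examples now run through 5 states with every (state, symbol) defined. Accept strings end in {1,3,4}, Reject strings end in {0,2}; accept={1,3,4}.

states=5 start=0 accept={1,3,4} delta: 0a->0 0b->1 0c->1 1a->1 1b->2 1c->2 2a->3 2b->0 2c->1 3a->1 3b->4 3c->0 4a->0 4b->0 4c->3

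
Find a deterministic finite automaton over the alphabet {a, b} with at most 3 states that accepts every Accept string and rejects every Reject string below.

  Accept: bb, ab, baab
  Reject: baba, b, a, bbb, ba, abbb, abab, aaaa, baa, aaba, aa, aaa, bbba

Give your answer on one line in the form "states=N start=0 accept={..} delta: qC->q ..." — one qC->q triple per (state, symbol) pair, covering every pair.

Fold the examples into a partial DFA from state 0: repeatedly fix the first undefined (state, symbol) met by the shortest-then-alphabetical prefix, trying targets in increasing order and rejecting any under which an Accept and a Reject string meet in one state with the same remainder; add a state when all current targets are rejected. Accepting states are where Accept strings end.
a: 0a undefined. 0a->0: no, ab/b meet in 0 with "b" left. Open state 1: 0a->1.
b: 0b undefined. 0b->0: no, bb/b meet in 0. 0b->1: ok.
aa: 1a undefined. 1a->0: ok.
ab: 1b undefined. 1b->0: no, bb/baba meet in 0. 1b->1: no, bb/b meet in 1. Open state 2: 1b->2.
aba: 2a undefined. 2a->0: ok.
abb: 2b undefined. 2b->0: ok.
All examples now run through 3 states with every (state, symbol) defined. Accept strings end in {2}, Reject strings end in {0,1}; accept={2}.

states=3 start=0 accept={2} delta: 0a->1 0b->1 1a->0 1b->2 2a->0 2b->0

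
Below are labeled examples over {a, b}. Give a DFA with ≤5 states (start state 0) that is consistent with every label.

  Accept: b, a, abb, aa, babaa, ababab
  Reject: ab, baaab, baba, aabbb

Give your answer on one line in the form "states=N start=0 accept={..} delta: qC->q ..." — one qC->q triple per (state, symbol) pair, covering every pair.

Fold the examples into a partial DFA from state 0: repeatedly fix the first undefined (state, symbol) met by the shortest-then-alphabetical prefix, trying targets in increasing order and rejecting any under which an Accept and a Reject string meet in one state with the same remainder; add a state when all current targets are rejected. Accepting states are where Accept strings end.
a: 0a undefined. 0a->0: no, b/ab meet in 0 with "b" left. Open state 1: 0a->1.
b: 0b undefined. 0b->0: ok.
aa: 1a undefined. 1a->0: no, b/aabbb meet in 0. 1a->1: ok.
ab: 1b undefined. 1b->0: no, b/ab meet in 0. 1b->1: no, a/ab meet in 1. Open state 2: 1b->2.
aba: 2a undefined. 2a->0: no, b/baba meet in 0. 2a->1: no, a/baba meet in 1. 2a->2: no, babaa/ab meet in 2. Open state 3: 2a->3.
abb: 2b undefined. 2b->0: no, b/aabbb meet in 0. 2b->1: ok.
abab: 3b undefined. 3b->0: no, ababab/ab meet in 2. 3b->1: no, ababab/ab meet in 2. 3b->2: no, ababab/ab meet in 2. 3b->3: ok.
ababa: 3a undefined. 3a->0: ok.
All examples now run through 4 states with every (state, symbol) defined. Accept strings end in {0,1}, Reject strings end in {2,3}; accept={0,1}.

states=4 start=0 accept={0,1} delta: 0a->1 0b->0 1a->1 1b->2 2a->3 2b->1 3a->0 3b->3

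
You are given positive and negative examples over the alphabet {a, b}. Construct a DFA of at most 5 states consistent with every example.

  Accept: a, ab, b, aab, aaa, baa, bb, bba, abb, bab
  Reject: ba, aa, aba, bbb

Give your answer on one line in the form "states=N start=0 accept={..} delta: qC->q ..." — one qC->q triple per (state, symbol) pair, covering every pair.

states=4 start=0 accept={1,2,3} delta: 0a->1 0b->2 1a->0 1b->1 2a->0 2b->3 3a->1 3b->0

Fold the examples into a partial DFA from state 0: repeatedly fix the first undefined (state, symbol) met by the shortest-then-alphabetical prefix, trying targets in increasing order and rejecting any under which an Accept and a Reject string meet in one state with the same remainder; add a state when all current targets are rejected. Accepting states are where Accept strings end.
a: 0a undefined. 0a->0: no, a/aa meet in 0. Open state 1: 0a->1.
b: 0b undefined. 0b->0: no, a/ba meet in 1. 0b->1: no, bba/aba meet in 1 with "ba" left. Open state 2: 0b->2.
aa: 1a undefined. 1a->0: ok.
ab: 1b undefined. 1b->0: no, a/aba meet in 1. 1b->1: ok.
ba: 2a undefined. 2a->0: ok.
bb: 2b undefined. 2b->0: no, b/bbb meet in 2. 2b->1: no, a/bbb meet in 1. 2b->2: no, b/bbb meet in 2. Open state 3: 2b->3.
bba: 3a undefined. 3a->0: no, bba/ba meet in 0. 3a->1: ok.
bbb: 3b undefined. 3b->0: ok.
All examples now run through 4 states with every (state, symbol) defined. Accept strings end in {1,2,3}, Reject strings end in {0}; accept={1,2,3}.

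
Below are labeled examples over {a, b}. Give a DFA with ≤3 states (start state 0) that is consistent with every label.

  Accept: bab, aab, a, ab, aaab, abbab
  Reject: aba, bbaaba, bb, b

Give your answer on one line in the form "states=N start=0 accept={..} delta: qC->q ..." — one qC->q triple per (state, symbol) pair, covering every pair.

State merging on the prefix tree: take the shortest (then alphabetical) example prefix whose next move is undefined and point that move at state 0, else 1, else 2, ...; a target is out if some Accept/Reject pair would then sit in one state with the same input left (inseparable). If every existing state is out, open a new one.
a: 0a undefined. 0a->0: no, aab/b meet in 0 with "b" left. Open state 1: 0a->1.
b: 0b undefined. 0b->0: ok.
aa: 1a undefined. 1a->0: no, aab/bb meet in 0. 1a->1: ok.
ab: 1b undefined. 1b->0: no, bab/bb meet in 0. 1b->1: no, bab/aba meet in 1. Open state 2: 1b->2.
aba: 2a undefined. 2a->0: ok.
abb: 2b undefined. 2b->0: ok.
All examples now run through 3 states with every (state, symbol) defined. Accept strings end in {1,2}, Reject strings end in {0}; accept={1,2}.

states=3 start=0 accept={1,2} delta: 0a->1 0b->0 1a->1 1b->2 2a->0 2b->0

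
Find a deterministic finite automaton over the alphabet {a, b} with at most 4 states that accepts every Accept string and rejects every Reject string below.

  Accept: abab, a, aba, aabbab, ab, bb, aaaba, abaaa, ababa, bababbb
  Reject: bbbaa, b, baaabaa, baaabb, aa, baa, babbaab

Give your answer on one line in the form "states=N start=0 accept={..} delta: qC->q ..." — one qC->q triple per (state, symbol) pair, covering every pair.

states=4 start=0 accept={1,3} delta: 0a->1 0b->2 1a->0 1b->3 2a->1 2b->3 3a->1 3b->2

Grow the machine one transition at a time. Run the examples from 0; the earliest place one falls off (shortest prefix, ties alphabetical) gets sent to the lowest-numbered state that keeps every Accept/Reject pair distinguishable — a pair clashes when both reach the same state with identical unread suffix — and to a fresh state only if none does.
a: 0a undefined. 0a->0: no, a/aa meet in 0. Open state 1: 0a->1.
b: 0b undefined. 0b->0: no, bb/b meet in 0. 0b->1: no, a/b meet in 1. Open state 2: 0b->2.
aa: 1a undefined. 1a->0: ok.
ab: 1b undefined. 1b->0: no, abab/aa meet in 0. 1b->1: no, abab/b meet in 2. 1b->2: no, ab/b meet in 2. Open state 3: 1b->3.
ba: 2a undefined. 2a->0: no, a/baaabaa meet in 1. 2a->1: ok.
bb: 2b undefined. 2b->0: no, bb/bbbaa meet in 0. 2b->1: no, aabbab/b meet in 2. 2b->2: no, bb/b meet in 2. 2b->3: ok.
aba: 3a undefined. 3a->0: no, abab/b meet in 2. 3a->1: ok.
bbb: 3b undefined. 3b->0: no, bababbb/b meet in 2. 3b->1: no, abab/babbaab meet in 3. 3b->2: ok.
All examples now run through 4 states with every (state, symbol) defined. Accept strings end in {1,3}, Reject strings end in {0,2}; accept={1,3}.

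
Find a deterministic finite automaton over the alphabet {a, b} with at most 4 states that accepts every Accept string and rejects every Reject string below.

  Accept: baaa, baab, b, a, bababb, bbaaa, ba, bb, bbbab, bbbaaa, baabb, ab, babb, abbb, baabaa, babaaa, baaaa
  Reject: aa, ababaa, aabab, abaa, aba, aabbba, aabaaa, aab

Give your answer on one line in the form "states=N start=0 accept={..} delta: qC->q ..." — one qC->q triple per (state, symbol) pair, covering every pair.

states=4 start=0 accept={1,2} delta: 0a->1 0b->2 1a->3 1b->1 2a->2 2b->2 3a->3 3b->3

Fold the examples into a partial DFA from state 0: repeatedly fix the first undefined (state, symbol) met by the shortest-then-alphabetical prefix, trying targets in increasing order and rejecting any under which an Accept and a Reject string meet in one state with the same remainder; add a state when all current targets are rejected. Accepting states are where Accept strings end.
a: 0a undefined. 0a->0: no, baaa/aabaaa meet in 0 with "baaa" left. Open state 1: 0a->1.
b: 0b undefined. 0b->0: no, baab/aab meet in 1 with "ab" left. 0b->1: no, ba/aa meet in 1 with "a" left. Open state 2: 0b->2.
aa: 1a undefined. 1a->0: no, baaa/aabaaa meet in 2 with "aaa" left. 1a->1: no, a/aa meet in 1. 1a->2: no, b/aa meet in 2. Open state 3: 1a->3.
ab: 1b undefined. 1b->0: no, a/aba meet in 1. 1b->1: ok.
ba: 2a undefined. 2a->0: no, baaa/aa meet in 3. 2a->1: no, baaa/abaa meet in 3 with "a" left. 2a->2: ok.
bb: 2b undefined. 2b->0: no, bbaaa/abaa meet in 3 with "a" left. 2b->1: no, bbbab/aab meet in 3 with "b" left. 2b->2: ok.
aab: 3b undefined. 3b->0: no, baaa/aabbba meet in 2. 3b->1: no, a/aabab meet in 1. 3b->2: no, baaa/ababaa meet in 2. 3b->3: ok.
aaba: 3a undefined. 3a->0: no, baaa/aabab meet in 2. 3a->1: no, a/aabab meet in 1. 3a->2: no, baaa/ababaa meet in 2. 3a->3: ok.
All examples now run through 4 states with every (state, symbol) defined. Accept strings end in {1,2}, Reject strings end in {3}; accept={1,2}.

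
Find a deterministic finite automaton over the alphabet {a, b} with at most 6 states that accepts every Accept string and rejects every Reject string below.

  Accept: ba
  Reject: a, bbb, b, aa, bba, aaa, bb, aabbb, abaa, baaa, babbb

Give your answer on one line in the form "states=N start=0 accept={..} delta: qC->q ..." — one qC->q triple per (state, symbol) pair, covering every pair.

states=3 start=0 accept={2} delta: 0a->0 0b->1 1a->2 1b->0 2a->0 2b->0

State merging on the prefix tree: take the shortest (then alphabetical) example prefix whose next move is undefined and point that move at state 0, else 1, else 2, ...; a target is out if some Accept/Reject pair would then sit in one state with the same input left (inseparable). If every existing state is out, open a new one.
a: 0a undefined. 0a->0: ok.
b: 0b undefined. 0b->0: no, ba/a meet in 0. Open state 1: 0b->1.
ba: 1a undefined. 1a->0: no, ba/a meet in 0. 1a->1: no, ba/b meet in 1. Open state 2: 1a->2.
bb: 1b undefined. 1b->0: ok.
baa: 2a undefined. 2a->0: ok.
bab: 2b undefined. 2b->0: ok.
All examples now run through 3 states with every (state, symbol) defined. Accept strings end in {2}, Reject strings end in {0,1}; accept={2}.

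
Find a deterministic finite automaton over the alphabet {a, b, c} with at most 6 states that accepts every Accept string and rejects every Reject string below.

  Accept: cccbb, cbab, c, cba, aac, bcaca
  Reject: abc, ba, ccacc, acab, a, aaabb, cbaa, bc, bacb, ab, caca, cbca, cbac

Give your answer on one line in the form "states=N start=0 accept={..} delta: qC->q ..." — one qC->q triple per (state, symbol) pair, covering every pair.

State merging on the prefix tree: take the shortest (then alphabetical) example prefix whose next move is undefined and point that move at state 0, else 1, else 2, ...; a target is out if some Accept/Reject pair would then sit in one state with the same input left (inseparable). If every existing state is out, open a new one.
a: 0a undefined. 0a->0: ok.
b: 0b undefined. 0b->0: no, c/abc meet in 0 with "c" left. Open state 1: 0b->1.
c: 0c undefined. 0c->0: no, cccbb/aaabb meet in 1 with "b" left. 0c->1: no, c/ab meet in 1. Open state 2: 0c->2.
ba: 1a undefined. 1a->0: ok.
bc: 1c undefined. 1c->0: ok.
ca: 2a undefined. 2a->0: no, bcaca/abc meet in 0. 2a->1: no, bcaca/ab meet in 1. 2a->2: ok.
cb: 2b undefined. 2b->0: no, cbab/ab meet in 1. 2b->1: no, cbab/acab meet in 1. 2b->2: no, cbab/acab meet in 2. Open state 3: 2b->3.
cc: 2c undefined. 2c->0: ok.
cba: 3a undefined. 3a->0: no, cbab/ab meet in 1. 3a->1: no, cbab/aaabb meet in 1 with "b" left. 3a->2: no, cbab/acab meet in 3. 3a->3: no, cba/acab meet in 3. Open state 4: 3a->4.
cbc: 3c undefined. 3c->0: ok.
cbaa: 4a undefined. 4a->0: ok.
cbab: 4b undefined. 4b->0: no, cbab/abc meet in 0. 4b->1: no, cbab/ab meet in 1. 4b->2: ok.
cbac: 4c undefined. 4c->0: ok.
aaabb: 1b undefined. 1b->0: ok.
cccbb: 3b undefined. 3b->0: no, cccbb/abc meet in 0. 3b->1: no, cccbb/ab meet in 1. 3b->2: ok.
All examples now run through 5 states with every (state, symbol) defined. Accept strings end in {2,4}, Reject strings end in {0,1,3}; accept={2,4}.

states=5 start=0 accept={2,4} delta: 0a->0 0b->1 0c->2 1a->0 1b->0 1c->0 2a->2 2b->3 2c->0 3a->4 3b->2 3c->0 4a->0 4b->2 4c->0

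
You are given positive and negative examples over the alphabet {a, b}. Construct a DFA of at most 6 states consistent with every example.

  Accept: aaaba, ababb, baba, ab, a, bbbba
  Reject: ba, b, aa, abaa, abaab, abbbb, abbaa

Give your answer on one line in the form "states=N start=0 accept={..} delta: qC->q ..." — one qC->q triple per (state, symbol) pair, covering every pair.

State merging on the prefix tree: take the shortest (then alphabetical) example prefix whose next move is undefined and point that move at state 0, else 1, else 2, ...; a target is out if some Accept/Reject pair would then sit in one state with the same input left (inseparable). If every existing state is out, open a new one.
a: 0a undefined. 0a->0: no, aaaba/ba meet in 0 with "ba" left. Open state 1: 0a->1.
b: 0b undefined. 0b->0: no, a/ba meet in 1. 0b->1: no, a/b meet in 1. Open state 2: 0b->2.
aa: 1a undefined. 1a->0: ok.
ab: 1b undefined. 1b->0: no, ababb/b meet in 2. 1b->1: no, aaaba/aa meet in 0. 1b->2: no, aaaba/ba meet in 2 with "a" left. Open state 3: 1b->3.
ba: 2a undefined. 2a->0: no, baba/ba meet in 0. 2a->1: no, a/ba meet in 1. 2a->2: ok.
bb: 2b undefined. 2b->0: ok.
aba: 3a undefined. 3a->0: no, aaaba/aa meet in 0. 3a->1: ok.
abb: 3b undefined. 3b->0: no, ababb/aa meet in 0. 3b->1: no, aaaba/abbbb meet in 1. 3b->2: no, ababb/ba meet in 2. 3b->3: no, ababb/abbbb meet in 3. Open state 4: 3b->4.
abba: 4a undefined. 4a->0: no, aaaba/abbaa meet in 1. 4a->1: ok.
abbb: 4b undefined. 4b->0: ok.
All examples now run through 5 states with every (state, symbol) defined. Accept strings end in {1,3,4}, Reject strings end in {0,2}; accept={1,3,4}.

states=5 start=0 accept={1,3,4} delta: 0a->1 0b->2 1a->0 1b->3 2a->2 2b->0 3a->1 3b->4 4a->1 4b->0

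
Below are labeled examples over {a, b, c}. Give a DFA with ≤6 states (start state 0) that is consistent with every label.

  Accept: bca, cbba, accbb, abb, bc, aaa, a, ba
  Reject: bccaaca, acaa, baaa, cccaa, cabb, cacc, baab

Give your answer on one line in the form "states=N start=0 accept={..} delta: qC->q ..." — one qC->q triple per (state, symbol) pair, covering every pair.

states=4 start=0 accept={0,2} delta: 0a->0 0b->1 0c->1 1a->2 1b->0 1c->0 2a->3 2b->0 2c->0 3a->1 3b->1 3c->2

Grow the machine one transition at a time. Run the examples from 0; the earliest place one falls off (shortest prefix, ties alphabetical) gets sent to the lowest-numbered state that keeps every Accept/Reject pair distinguishable — a pair clashes when both reach the same state with identical unread suffix — and to a fresh state only if none does.
a: 0a undefined. 0a->0: ok.
b: 0b undefined. 0b->0: no, abb/baaa meet in 0. Open state 1: 0b->1.
c: 0c undefined. 0c->0: no, accbb/cabb meet in 1 with "b" left. 0c->1: ok.
ba: 1a undefined. 1a->0: no, abb/cabb meet in 1 with "b" left. 1a->1: no, abb/baab meet in 1 with "b" left. Open state 2: 1a->2.
bc: 1c undefined. 1c->0: ok.
cb: 1b undefined. 1b->0: ok.
baa: 2a undefined. 2a->0: no, bca/acaa meet in 0. 2a->1: no, bca/bccaaca meet in 0. 2a->2: no, cbba/acaa meet in 2. Open state 3: 2a->3.
cab: 2b undefined. 2b->0: ok.
cac: 2c undefined. 2c->0: ok.
baaa: 3a undefined. 3a->0: no, bca/baaa meet in 0. 3a->1: ok.
baab: 3b undefined. 3b->0: no, bca/baab meet in 0. 3b->1: ok.
bccaac: 3c undefined. 3c->0: no, bca/bccaaca meet in 0. 3c->1: no, cbba/bccaaca meet in 2. 3c->2: ok.
All examples now run through 4 states with every (state, symbol) defined. Accept strings end in {0,2}, Reject strings end in {1,3}; accept={0,2}.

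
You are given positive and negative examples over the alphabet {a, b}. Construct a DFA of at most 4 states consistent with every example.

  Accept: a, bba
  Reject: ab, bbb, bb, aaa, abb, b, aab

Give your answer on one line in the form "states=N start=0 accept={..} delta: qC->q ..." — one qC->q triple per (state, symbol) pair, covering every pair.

Grow the machine one transition at a time. Run the examples from 0; the earliest place one falls off (shortest prefix, ties alphabetical) gets sent to the lowest-numbered state that keeps every Accept/Reject pair distinguishable — a pair clashes when both reach the same state with identical unread suffix — and to a fresh state only if none does.
a: 0a undefined. 0a->0: no, a/aaa meet in 0. Open state 1: 0a->1.
b: 0b undefined. 0b->0: ok.
aa: 1a undefined. 1a->0: no, a/aaa meet in 1. 1a->1: no, a/aaa meet in 1. Open state 2: 1a->2.
ab: 1b undefined. 1b->0: ok.
aaa: 2a undefined. 2a->0: ok.
aab: 2b undefined. 2b->0: ok.
All examples now run through 3 states with every (state, symbol) defined. Accept strings end in {1}, Reject strings end in {0}; accept={1}.

states=3 start=0 accept={1} delta: 0a->1 0b->0 1a->2 1b->0 2a->0 2b->0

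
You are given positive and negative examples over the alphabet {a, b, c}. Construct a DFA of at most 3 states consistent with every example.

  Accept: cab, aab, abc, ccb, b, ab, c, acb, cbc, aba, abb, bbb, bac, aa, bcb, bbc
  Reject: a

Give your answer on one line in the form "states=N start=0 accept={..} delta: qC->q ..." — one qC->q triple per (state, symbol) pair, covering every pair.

Grow the machine one transition at a time. Run the examples from 0; the earliest place one falls off (shortest prefix, ties alphabetical) gets sent to the lowest-numbered state that keeps every Accept/Reject pair distinguishable — a pair clashes when both reach the same state with identical unread suffix — and to a fresh state only if none does.
a: 0a undefined. 0a->0: no, aa/a meet in 0. Open state 1: 0a->1.
b: 0b undefined. 0b->0: ok.
c: 0c undefined. 0c->0: ok.
aa: 1a undefined. 1a->0: ok.
ab: 1b undefined. 1b->0: no, aba/a meet in 1. 1b->1: no, cab/a meet in 1. Open state 2: 1b->2.
ac: 1c undefined. 1c->0: ok.
aba: 2a undefined. 2a->0: ok.
abb: 2b undefined. 2b->0: ok.
abc: 2c undefined. 2c->0: ok.
All examples now run through 3 states with every (state, symbol) defined. Accept strings end in {0,2}, Reject strings end in {1}; accept={0,2}.

states=3 start=0 accept={0,2} delta: 0a->1 0b->0 0c->0 1a->0 1b->2 1c->0 2a->0 2b->0 2c->0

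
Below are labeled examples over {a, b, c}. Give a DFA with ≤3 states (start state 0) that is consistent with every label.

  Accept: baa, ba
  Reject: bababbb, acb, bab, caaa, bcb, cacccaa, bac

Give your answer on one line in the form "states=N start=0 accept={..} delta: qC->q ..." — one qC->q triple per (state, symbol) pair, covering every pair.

Fold the examples into a partial DFA from state 0: repeatedly fix the first undefined (state, symbol) met by the shortest-then-alphabetical prefix, trying targets in increasing order and rejecting any under which an Accept and a Reject string meet in one state with the same remainder; add a state when all current targets are rejected. Accepting states are where Accept strings end.
a: 0a undefined. 0a->0: ok.
b: 0b undefined. 0b->0: no, baa/bababbb meet in 0. Open state 1: 0b->1.
c: 0c undefined. 0c->0: ok.
ba: 1a undefined. 1a->0: no, baa/caaa meet in 0. 1a->1: no, baa/acb meet in 1. Open state 2: 1a->2.
bc: 1c undefined. 1c->0: ok.
baa: 2a undefined. 2a->0: no, baa/caaa meet in 0. 2a->1: no, baa/acb meet in 1. 2a->2: ok.
bab: 2b undefined. 2b->0: ok.
bac: 2c undefined. 2c->0: ok.
bababb: 1b undefined. 1b->0: ok.
All examples now run through 3 states with every (state, symbol) defined. Accept strings end in {2}, Reject strings end in {0,1}; accept={2}.

states=3 start=0 accept={2} delta: 0a->0 0b->1 0c->0 1a->2 1b->0 1c->0 2a->2 2b->0 2c->0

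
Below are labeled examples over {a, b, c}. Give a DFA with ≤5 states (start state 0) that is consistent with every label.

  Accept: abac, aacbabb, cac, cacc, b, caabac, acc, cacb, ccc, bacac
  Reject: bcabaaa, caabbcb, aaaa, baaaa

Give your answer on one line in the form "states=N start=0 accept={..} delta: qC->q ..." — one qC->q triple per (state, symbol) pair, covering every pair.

Grow the machine one transition at a time. Run the examples from 0; the earliest place one falls off (shortest prefix, ties alphabetical) gets sent to the lowest-numbered state that keeps every Accept/Reject pair distinguishable — a pair clashes when both reach the same state with identical unread suffix — and to a fresh state only if none does.
a: 0a undefined. 0a->0: ok.
b: 0b undefined. 0b->0: no, b/aaaa meet in 0. Open state 1: 0b->1.
c: 0c undefined. 0c->0: no, cac/aaaa meet in 0. 0c->1: ok.
ba: 1a undefined. 1a->0: ok.
bc: 1c undefined. 1c->0: no, cacc/bcabaaa meet in 0. 1c->1: ok.
aacb: 1b undefined. 1b->0: no, aacbabb/bcabaaa meet in 0. 1b->1: no, abac/caabbcb meet in 1. Open state 2: 1b->2.
aacba: 2a undefined. 2a->0: ok.
caabbc: 2c undefined. 2c->0: no, abac/caabbcb meet in 1. 2c->1: no, aacbabb/caabbcb meet in 2. 2c->2: ok.
caabbcb: 2b undefined. 2b->0: ok.
All examples now run through 3 states with every (state, symbol) defined. Accept strings end in {1,2}, Reject strings end in {0}; accept={1,2}.

states=3 start=0 accept={1,2} delta: 0a->0 0b->1 0c->1 1a->0 1b->2 1c->1 2a->0 2b->0 2c->2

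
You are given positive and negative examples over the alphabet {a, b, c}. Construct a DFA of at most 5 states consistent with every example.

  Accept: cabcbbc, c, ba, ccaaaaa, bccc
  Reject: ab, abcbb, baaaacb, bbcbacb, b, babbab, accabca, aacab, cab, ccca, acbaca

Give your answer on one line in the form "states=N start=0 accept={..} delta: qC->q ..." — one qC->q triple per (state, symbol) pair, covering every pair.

states=5 start=0 accept={0,2,4} delta: 0a->0 0b->1 0c->2 1a->0 1b->0 1c->2 2a->0 2b->3 2c->3 3a->4 3b->1 3c->4 4a->1 4b->3 4c->4

Fold the examples into a partial DFA from state 0: repeatedly fix the first undefined (state, symbol) met by the shortest-then-alphabetical prefix, trying targets in increasing order and rejecting any under which an Accept and a Reject string meet in one state with the same remainder; add a state when all current targets are rejected. Accepting states are where Accept strings end.
a: 0a undefined. 0a->0: ok.
b: 0b undefined. 0b->0: no, ba/ab meet in 0. Open state 1: 0b->1.
c: 0c undefined. 0c->0: no, c/ccca meet in 0. 0c->1: no, c/ab meet in 1. Open state 2: 0c->2.
ba: 1a undefined. 1a->0: ok.
bb: 1b undefined. 1b->0: ok.
bc: 1c undefined. 1c->0: no, ba/abcbb meet in 0. 1c->1: no, bccc/ab meet in 1. 1c->2: ok.
ca: 2a undefined. 2a->0: ok.
cc: 2c undefined. 2c->0: no, ba/accabca meet in 0. 2c->1: no, ba/accabca meet in 0. 2c->2: no, ba/accabca meet in 0. Open state 3: 2c->3.
acb: 2b undefined. 2b->0: no, ba/baaaacb meet in 0. 2b->1: no, ba/abcbb meet in 0. 2b->2: no, c/abcbb meet in 2. 2b->3: ok.
cca: 3a undefined. 3a->0: no, ba/accabca meet in 0. 3a->1: no, ba/accabca meet in 0. 3a->2: no, c/acbaca meet in 2. 3a->3: no, ccaaaaa/baaaacb meet in 3. Open state 4: 3a->4.
ccc: 3c undefined. 3c->0: no, ba/ccca meet in 0. 3c->1: no, ba/ccca meet in 0. 3c->2: no, ba/ccca meet in 0. 3c->3: no, bccc/baaaacb meet in 3. 3c->4: ok.
ccaa: 4a undefined. 4a->0: no, ba/ccca meet in 0. 4a->1: ok.
abcbb: 3b undefined. 3b->0: no, ba/abcbb meet in 0. 3b->1: ok.
acbac: 4c undefined. 4c->0: no, ba/acbaca meet in 0. 4c->1: no, ba/bbcbacb meet in 0. 4c->2: no, ba/acbaca meet in 0. 4c->3: no, bccc/acbaca meet in 4. 4c->4: ok.
accab: 4b undefined. 4b->0: no, ba/bbcbacb meet in 0. 4b->1: no, ba/accabca meet in 0. 4b->2: no, cabcbbc/bbcbacb meet in 2. 4b->3: ok.
All examples now run through 5 states with every (state, symbol) defined. Accept strings end in {0,2,4}, Reject strings end in {1,3}; accept={0,2,4}.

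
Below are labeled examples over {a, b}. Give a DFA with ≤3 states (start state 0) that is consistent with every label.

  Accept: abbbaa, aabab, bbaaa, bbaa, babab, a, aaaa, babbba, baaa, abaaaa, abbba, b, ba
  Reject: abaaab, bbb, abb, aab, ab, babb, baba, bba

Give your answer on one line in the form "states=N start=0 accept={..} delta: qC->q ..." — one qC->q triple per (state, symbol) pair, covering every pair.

states=3 start=0 accept={1} delta: 0a->1 0b->1 1a->1 1b->2 2a->0 2b->0

State merging on the prefix tree: take the shortest (then alphabetical) example prefix whose next move is undefined and point that move at state 0, else 1, else 2, ...; a target is out if some Accept/Reject pair would then sit in one state with the same input left (inseparable). If every existing state is out, open a new one.
a: 0a undefined. 0a->0: no, b/aab meet in 0 with "b" left. Open state 1: 0a->1.
b: 0b undefined. 0b->0: no, a/bba meet in 1. 0b->1: ok.
aa: 1a undefined. 1a->0: no, aabab/aab meet in 1. 1a->1: ok.
ab: 1b undefined. 1b->0: no, abbbaa/bbb meet in 1. 1b->1: no, abbbaa/abaaab meet in 1. Open state 2: 1b->2.
aba: 2a undefined. 2a->0: ok.
abb: 2b undefined. 2b->0: ok.
All examples now run through 3 states with every (state, symbol) defined. Accept strings end in {1}, Reject strings end in {0,2}; accept={1}.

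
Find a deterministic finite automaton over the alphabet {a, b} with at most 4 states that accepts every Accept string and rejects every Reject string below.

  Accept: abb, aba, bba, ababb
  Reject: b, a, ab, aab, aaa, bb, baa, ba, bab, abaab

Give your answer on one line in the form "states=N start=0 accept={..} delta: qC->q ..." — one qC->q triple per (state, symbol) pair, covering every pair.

states=4 start=0 accept={3} delta: 0a->1 0b->1 1a->0 1b->2 2a->3 2b->3 3a->0 3b->2

Fold the examples into a partial DFA from state 0: repeatedly fix the first undefined (state, symbol) met by the shortest-then-alphabetical prefix, trying targets in increasing order and rejecting any under which an Accept and a Reject string meet in one state with the same remainder; add a state when all current targets are rejected. Accepting states are where Accept strings end.
a: 0a undefined. 0a->0: no, abb/bb meet in 0 with "bb" left. Open state 1: 0a->1.
b: 0b undefined. 0b->0: no, bba/a meet in 1. 0b->1: ok.
aa: 1a undefined. 1a->0: ok.
ab: 1b undefined. 1b->0: no, abb/b meet in 1. 1b->1: no, abb/b meet in 1. Open state 2: 1b->2.
aba: 2a undefined. 2a->0: no, aba/ba meet in 0. 2a->1: no, aba/b meet in 1. 2a->2: no, abb/abaab meet in 2 with "b" left. Open state 3: 2a->3.
abb: 2b undefined. 2b->0: no, abb/ba meet in 0. 2b->1: no, abb/b meet in 1. 2b->2: no, abb/ab meet in 2. 2b->3: ok.
abaa: 3a undefined. 3a->0: ok.
abab: 3b undefined. 3b->0: no, ababb/b meet in 1. 3b->1: no, ababb/ab meet in 2. 3b->2: ok.
All examples now run through 4 states with every (state, symbol) defined. Accept strings end in {3}, Reject strings end in {0,1,2}; accept={3}.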